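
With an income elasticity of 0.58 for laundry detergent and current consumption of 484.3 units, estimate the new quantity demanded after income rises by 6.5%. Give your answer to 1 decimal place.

%ΔQ ≈ η × %ΔI = 0.58 × 6.5% = 3.77%.
New Q ≈ 484.3 × (1 + 0.0377) = 502.6.

502.6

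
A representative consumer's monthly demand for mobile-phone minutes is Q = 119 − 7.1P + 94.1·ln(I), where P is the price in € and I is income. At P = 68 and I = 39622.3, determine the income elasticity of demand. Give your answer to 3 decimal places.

At P = 68, I = 39622.3: Q = 632.451.
Holding P constant, ∂Q/∂I = 94.1/I = 0.00237493.
η_I = (∂Q/∂I)·(I/Q) = 0.00237493 × (39622.3/632.451) = 0.149.

0.149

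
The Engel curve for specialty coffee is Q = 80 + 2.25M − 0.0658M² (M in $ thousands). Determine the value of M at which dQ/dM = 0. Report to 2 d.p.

17.10

dQ/dM = 2.25 − 0.1316M.
The good is inferior where dQ/dM < 0. Setting dQ/dM = 0 gives M = 2.25 / 0.1316 = 17.10.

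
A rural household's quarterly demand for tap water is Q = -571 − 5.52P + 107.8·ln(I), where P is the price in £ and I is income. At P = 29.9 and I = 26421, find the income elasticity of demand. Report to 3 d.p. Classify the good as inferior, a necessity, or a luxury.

0.298 (necessity)

At P = 29.9, I = 26421: Q = 361.562.
Holding P constant, ∂Q/∂I = 107.8/I = 0.00408009.
η_I = (∂Q/∂I)·(I/Q) = 0.00408009 × (26421/361.562) = 0.298.
Since 0 < η < 1, this is a necessity.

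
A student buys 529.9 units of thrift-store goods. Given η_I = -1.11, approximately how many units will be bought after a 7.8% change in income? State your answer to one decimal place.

484.0

%ΔQ ≈ η × %ΔI = -1.11 × 7.8% = -8.658%.
New Q ≈ 529.9 × (1 − 0.08658) = 484.0.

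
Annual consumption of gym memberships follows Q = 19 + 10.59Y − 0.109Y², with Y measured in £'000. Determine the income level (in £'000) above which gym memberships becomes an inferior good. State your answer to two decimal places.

48.58

dQ/dY = 10.59 − 0.218Y.
The good is inferior where dQ/dY < 0. Setting dQ/dY = 0 gives Y = 10.59 / 0.218 = 48.58.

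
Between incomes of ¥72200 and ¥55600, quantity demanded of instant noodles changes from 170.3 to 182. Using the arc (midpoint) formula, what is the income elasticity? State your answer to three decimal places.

-0.256

ΔQ = 182 − 170.3 = 11.7; midpoint Q̄ = (170.3 + 182)/2 = 176.15.
ΔI = 55600 − 72200 = -16600; midpoint Ī = (72200 + 55600)/2 = 63900.
η = (ΔQ/Q̄) ÷ (ΔI/Ī) = (11.7/176.15) ÷ (-16600/63900) = -0.256.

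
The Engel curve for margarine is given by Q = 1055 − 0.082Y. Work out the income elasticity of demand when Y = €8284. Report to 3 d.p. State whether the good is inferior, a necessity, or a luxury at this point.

At Y = 8284: Q = 375.712.
dQ/dY = −0.082.
η = (dQ/dY)·(Y/Q) = -0.082 × (8284/375.712) = -1.808.
Since η < 0, the good is an inferior good.

-1.808 (inferior good)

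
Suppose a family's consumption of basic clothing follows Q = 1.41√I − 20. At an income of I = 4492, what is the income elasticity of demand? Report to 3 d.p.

0.634

At I = 4492: Q = 74.502.
dQ/dI = 1.41/(2√I) = 0.0105189 at this income.
η = (dQ/dI)·(I/Q) = 0.0105189 × (4492/74.502) = 0.634.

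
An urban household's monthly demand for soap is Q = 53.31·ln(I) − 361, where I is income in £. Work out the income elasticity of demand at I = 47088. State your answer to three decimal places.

0.251

At I = 47088: Q = 212.604.
dQ/dI = 53.31/I = 0.00113214 at this income.
η = (dQ/dI)·(I/Q) = 0.00113214 × (47088/212.604) = 0.251.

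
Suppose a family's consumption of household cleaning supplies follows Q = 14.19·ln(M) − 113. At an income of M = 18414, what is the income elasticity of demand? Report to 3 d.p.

At M = 18414: Q = 26.358.
dQ/dM = 14.19/M = 0.000770609 at this income.
η = (dQ/dM)·(M/Q) = 0.000770609 × (18414/26.358) = 0.538.

0.538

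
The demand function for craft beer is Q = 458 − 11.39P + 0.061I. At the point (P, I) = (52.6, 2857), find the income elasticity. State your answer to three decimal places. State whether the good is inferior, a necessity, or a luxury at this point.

5.255 (luxury)

At P = 52.6, I = 2857: Q = 33.163.
Holding P constant, ∂Q/∂I = 0.061.
η_I = (∂Q/∂I)·(I/Q) = 0.061 × (2857/33.163) = 5.255.
Since η > 1, this is a luxury.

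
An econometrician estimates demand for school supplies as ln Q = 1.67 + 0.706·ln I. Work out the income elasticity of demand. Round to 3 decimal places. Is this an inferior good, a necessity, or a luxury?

0.706 (necessity)

In a log-linear demand, the coefficient on ln I is the income elasticity.
So η = 0.706.
0 < η < 1 ⇒ necessity.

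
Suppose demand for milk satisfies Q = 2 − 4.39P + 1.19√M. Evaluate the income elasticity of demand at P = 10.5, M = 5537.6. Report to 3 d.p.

0.996

At P = 10.5, M = 5537.6: Q = 44.459.
Holding P constant, ∂Q/∂M = 1.19/(2√M) = 0.00799569.
η_M = (∂Q/∂M)·(M/Q) = 0.00799569 × (5537.6/44.459) = 0.996.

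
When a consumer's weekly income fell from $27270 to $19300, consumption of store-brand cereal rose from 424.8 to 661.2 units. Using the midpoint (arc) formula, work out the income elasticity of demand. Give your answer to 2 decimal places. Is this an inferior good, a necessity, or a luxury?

ΔQ = 661.2 − 424.8 = 236.4; midpoint Q̄ = (424.8 + 661.2)/2 = 543.
ΔI = 19300 − 27270 = -7970; midpoint Ī = (27270 + 19300)/2 = 23285.
η = (ΔQ/Q̄) ÷ (ΔI/Ī) = (236.4/543) ÷ (-7970/23285) = -1.27.
η < 0 ⇒ inferior good.

-1.27 (inferior good)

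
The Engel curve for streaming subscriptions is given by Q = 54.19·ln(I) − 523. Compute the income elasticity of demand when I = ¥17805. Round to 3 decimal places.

7.353

At I = 17805: Q = 7.370.
dQ/dI = 54.19/I = 0.00304353 at this income.
η = (dQ/dI)·(I/Q) = 0.00304353 × (17805/7.370) = 7.353.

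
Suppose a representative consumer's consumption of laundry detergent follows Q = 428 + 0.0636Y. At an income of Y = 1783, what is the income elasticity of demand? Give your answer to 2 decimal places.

0.21

At Y = 1783: Q = 541.399.
dQ/dY = 0.0636.
η = (dQ/dY)·(Y/Q) = 0.0636 × (1783/541.399) = 0.21.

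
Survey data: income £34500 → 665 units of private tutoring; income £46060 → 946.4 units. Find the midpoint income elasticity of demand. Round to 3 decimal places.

ΔQ = 946.4 − 665 = 281.4; midpoint Q̄ = (665 + 946.4)/2 = 805.7.
ΔI = 46060 − 34500 = 11560; midpoint Ī = (34500 + 46060)/2 = 40280.
η = (ΔQ/Q̄) ÷ (ΔI/Ī) = (281.4/805.7) ÷ (11560/40280) = 1.217.

1.217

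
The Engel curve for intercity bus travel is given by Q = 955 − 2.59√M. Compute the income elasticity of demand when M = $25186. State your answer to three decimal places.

-0.378

At M = 25186: Q = 543.964.
dQ/dM = -2.59/(2√M) = -0.00816 at this income.
η = (dQ/dM)·(M/Q) = -0.00816 × (25186/543.964) = -0.378.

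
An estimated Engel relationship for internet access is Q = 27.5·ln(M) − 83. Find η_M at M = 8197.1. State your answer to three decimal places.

At M = 8197.1: Q = 164.817.
dQ/dM = 27.5/M = 0.00335485 at this income.
η = (dQ/dM)·(M/Q) = 0.00335485 × (8197.1/164.817) = 0.167.

0.167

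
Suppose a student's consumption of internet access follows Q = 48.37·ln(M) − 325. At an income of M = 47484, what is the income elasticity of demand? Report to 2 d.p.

At M = 47484: Q = 195.855.
dQ/dM = 48.37/M = 0.00101866 at this income.
η = (dQ/dM)·(M/Q) = 0.00101866 × (47484/195.855) = 0.25.

0.25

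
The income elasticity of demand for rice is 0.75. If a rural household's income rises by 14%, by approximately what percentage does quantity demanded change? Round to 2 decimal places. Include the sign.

10.50%

%ΔQ ≈ η × %ΔI = 0.75 × 14% = 10.50%.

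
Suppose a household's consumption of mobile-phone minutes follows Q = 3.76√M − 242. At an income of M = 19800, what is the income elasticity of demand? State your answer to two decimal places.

At M = 19800: Q = 287.079.
dQ/dM = 3.76/(2√M) = 0.0133606 at this income.
η = (dQ/dM)·(M/Q) = 0.0133606 × (19800/287.079) = 0.92.

0.92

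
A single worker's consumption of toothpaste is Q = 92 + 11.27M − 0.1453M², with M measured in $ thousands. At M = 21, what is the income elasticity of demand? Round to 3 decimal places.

0.410

At M = 21: Q = 264.5927.
dQ/dM = 11.27 − 0.2906M = 5.16740.
η = (dQ/dM)·(M/Q) = 5.16740 × (21/264.5927) = 0.410.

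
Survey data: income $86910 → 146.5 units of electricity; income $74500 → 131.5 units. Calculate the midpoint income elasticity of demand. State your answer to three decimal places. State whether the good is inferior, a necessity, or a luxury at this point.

0.702 (necessity)

ΔQ = 131.5 − 146.5 = -15; midpoint Q̄ = (146.5 + 131.5)/2 = 139.
ΔI = 74500 − 86910 = -12410; midpoint Ī = (86910 + 74500)/2 = 80705.
η = (ΔQ/Q̄) ÷ (ΔI/Ī) = (-15/139) ÷ (-12410/80705) = 0.702.
0 < η < 1 ⇒ necessity.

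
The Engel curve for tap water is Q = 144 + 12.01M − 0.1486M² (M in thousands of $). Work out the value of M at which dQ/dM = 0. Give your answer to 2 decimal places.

40.41

dQ/dM = 12.01 − 0.2972M.
The good is inferior where dQ/dM < 0. Setting dQ/dM = 0 gives M = 12.01 / 0.2972 = 40.41.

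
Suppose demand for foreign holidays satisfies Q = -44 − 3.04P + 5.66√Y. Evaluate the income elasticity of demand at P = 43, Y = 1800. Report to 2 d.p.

At P = 43, Y = 1800: Q = 65.413.
Holding P constant, ∂Q/∂Y = 5.66/(2√Y) = 0.0667037.
η_Y = (∂Q/∂Y)·(Y/Q) = 0.0667037 × (1800/65.413) = 1.84.

1.84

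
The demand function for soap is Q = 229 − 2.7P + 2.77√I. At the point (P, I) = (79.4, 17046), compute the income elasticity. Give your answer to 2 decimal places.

At P = 79.4, I = 17046: Q = 376.272.
Holding P constant, ∂Q/∂I = 2.77/(2√I) = 0.0106081.
η_I = (∂Q/∂I)·(I/Q) = 0.0106081 × (17046/376.272) = 0.48.

0.48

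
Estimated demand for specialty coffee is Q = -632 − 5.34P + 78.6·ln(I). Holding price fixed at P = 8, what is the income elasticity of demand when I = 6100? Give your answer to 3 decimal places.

7.586

At P = 8, I = 6100: Q = 10.361.
Holding P constant, ∂Q/∂I = 78.6/I = 0.0128852.
η_I = (∂Q/∂I)·(I/Q) = 0.0128852 × (6100/10.361) = 7.586.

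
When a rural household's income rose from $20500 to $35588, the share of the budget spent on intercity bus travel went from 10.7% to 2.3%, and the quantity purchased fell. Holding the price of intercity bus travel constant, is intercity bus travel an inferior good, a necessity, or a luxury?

inferior good

Quantity demanded falls as income rises, so η < 0.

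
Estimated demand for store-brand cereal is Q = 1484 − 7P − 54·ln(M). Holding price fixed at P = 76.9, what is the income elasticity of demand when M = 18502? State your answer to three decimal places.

At P = 76.9, M = 18502: Q = 415.116.
Holding P constant, ∂Q/∂M = -54/M = -0.0029186.
η_M = (∂Q/∂M)·(M/Q) = -0.0029186 × (18502/415.116) = -0.130.

-0.130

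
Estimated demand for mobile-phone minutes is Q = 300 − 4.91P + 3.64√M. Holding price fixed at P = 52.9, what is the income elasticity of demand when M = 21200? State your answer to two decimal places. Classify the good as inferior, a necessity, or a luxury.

At P = 52.9, M = 21200: Q = 570.253.
Holding P constant, ∂Q/∂M = 3.64/(2√M) = 0.0124998.
η_M = (∂Q/∂M)·(M/Q) = 0.0124998 × (21200/570.253) = 0.46.
Since 0 < η < 1, this is a necessity.

0.46 (necessity)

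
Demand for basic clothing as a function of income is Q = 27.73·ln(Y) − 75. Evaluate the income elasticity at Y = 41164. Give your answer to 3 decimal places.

At Y = 41164: Q = 219.640.
dQ/dY = 27.73/Y = 0.000673647 at this income.
η = (dQ/dY)·(Y/Q) = 0.000673647 × (41164/219.640) = 0.126.

0.126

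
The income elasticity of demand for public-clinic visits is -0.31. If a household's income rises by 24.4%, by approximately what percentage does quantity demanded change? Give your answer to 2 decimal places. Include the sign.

-7.56%

%ΔQ ≈ η × %ΔI = -0.31 × 24.4% = -7.56%.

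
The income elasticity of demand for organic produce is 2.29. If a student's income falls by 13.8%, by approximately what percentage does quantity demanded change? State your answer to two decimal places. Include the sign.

%ΔQ ≈ η × %ΔI = 2.29 × (-13.8%) = -31.60%.

-31.60%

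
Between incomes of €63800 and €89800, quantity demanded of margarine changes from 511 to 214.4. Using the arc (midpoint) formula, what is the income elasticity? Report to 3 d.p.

ΔQ = 214.4 − 511 = -296.6; midpoint Q̄ = (511 + 214.4)/2 = 362.7.
ΔI = 89800 − 63800 = 26000; midpoint Ī = (63800 + 89800)/2 = 76800.
η = (ΔQ/Q̄) ÷ (ΔI/Ī) = (-296.6/362.7) ÷ (26000/76800) = -2.416.

-2.416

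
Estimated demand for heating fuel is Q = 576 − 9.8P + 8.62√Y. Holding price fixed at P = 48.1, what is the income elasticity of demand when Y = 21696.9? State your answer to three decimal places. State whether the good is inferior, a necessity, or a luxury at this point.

0.462 (necessity)

At P = 48.1, Y = 21696.9: Q = 1374.335.
Holding P constant, ∂Q/∂Y = 8.62/(2√Y) = 0.0292603.
η_Y = (∂Q/∂Y)·(Y/Q) = 0.0292603 × (21696.9/1374.335) = 0.462.
Since 0 < η < 1, this is a necessity.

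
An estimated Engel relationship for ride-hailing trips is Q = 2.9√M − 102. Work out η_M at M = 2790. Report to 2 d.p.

At M = 2790: Q = 51.179.
dQ/dM = 2.9/(2√M) = 0.0274515 at this income.
η = (dQ/dM)·(M/Q) = 0.0274515 × (2790/51.179) = 1.50.

1.50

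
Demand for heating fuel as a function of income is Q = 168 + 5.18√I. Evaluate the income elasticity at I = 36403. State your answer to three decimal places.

At I = 36403: Q = 1156.322.
dQ/dI = 5.18/(2√I) = 0.0135747 at this income.
η = (dQ/dI)·(I/Q) = 0.0135747 × (36403/1156.322) = 0.427.

0.427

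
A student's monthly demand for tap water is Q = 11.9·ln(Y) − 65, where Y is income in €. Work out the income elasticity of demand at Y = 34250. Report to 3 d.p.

At Y = 34250: Q = 59.253.
dQ/dY = 11.9/Y = 0.000347445 at this income.
η = (dQ/dY)·(Y/Q) = 0.000347445 × (34250/59.253) = 0.201.

0.201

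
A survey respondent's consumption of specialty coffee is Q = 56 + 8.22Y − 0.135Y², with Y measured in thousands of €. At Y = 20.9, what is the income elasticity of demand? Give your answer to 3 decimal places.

0.319

At Y = 20.9: Q = 168.8287.
dQ/dY = 8.22 − 0.27Y = 2.57700.
η = (dQ/dY)·(Y/Q) = 2.57700 × (20.9/168.8287) = 0.319.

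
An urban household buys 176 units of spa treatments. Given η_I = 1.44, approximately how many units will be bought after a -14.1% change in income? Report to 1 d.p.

%ΔQ ≈ η × %ΔI = 1.44 × (-14.1%) = -20.304%.
New Q ≈ 176 × (1 − 0.20304) = 140.3.

140.3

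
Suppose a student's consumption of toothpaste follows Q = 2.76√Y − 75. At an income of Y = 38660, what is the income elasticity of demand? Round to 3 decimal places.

0.580

At Y = 38660: Q = 467.675.
dQ/dY = 2.76/(2√Y) = 0.00701856 at this income.
η = (dQ/dY)·(Y/Q) = 0.00701856 × (38660/467.675) = 0.580.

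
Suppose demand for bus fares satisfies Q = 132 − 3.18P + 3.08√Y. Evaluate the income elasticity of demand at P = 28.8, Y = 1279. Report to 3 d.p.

At P = 28.8, Y = 1279: Q = 150.566.
Holding P constant, ∂Q/∂Y = 3.08/(2√Y) = 0.0430611.
η_Y = (∂Q/∂Y)·(Y/Q) = 0.0430611 × (1279/150.566) = 0.366.

0.366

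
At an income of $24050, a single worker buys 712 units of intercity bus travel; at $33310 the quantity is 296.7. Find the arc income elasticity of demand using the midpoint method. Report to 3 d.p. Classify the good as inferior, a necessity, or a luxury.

-2.550 (inferior good)

ΔQ = 296.7 − 712 = -415.3; midpoint Q̄ = (712 + 296.7)/2 = 504.35.
ΔI = 33310 − 24050 = 9260; midpoint Ī = (24050 + 33310)/2 = 28680.
η = (ΔQ/Q̄) ÷ (ΔI/Ī) = (-415.3/504.35) ÷ (9260/28680) = -2.550.
η < 0 ⇒ inferior good.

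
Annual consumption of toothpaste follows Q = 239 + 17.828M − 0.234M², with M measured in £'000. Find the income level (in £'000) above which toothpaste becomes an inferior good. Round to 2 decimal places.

38.09

dQ/dM = 17.828 − 0.468M.
The good is inferior where dQ/dM < 0. Setting dQ/dM = 0 gives M = 17.828 / 0.468 = 38.09.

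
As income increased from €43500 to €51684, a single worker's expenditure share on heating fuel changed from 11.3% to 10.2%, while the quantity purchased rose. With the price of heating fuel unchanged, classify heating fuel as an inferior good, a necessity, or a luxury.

necessity

Quantity rises but the budget share falls as income rises, so 0 < η < 1.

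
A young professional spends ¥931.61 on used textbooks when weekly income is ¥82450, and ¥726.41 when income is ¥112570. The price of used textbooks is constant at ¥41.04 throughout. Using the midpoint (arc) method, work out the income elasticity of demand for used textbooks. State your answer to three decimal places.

With a constant price, Q₁ = 931.61/41.04 = 22.700 and Q₂ = 726.41/41.04 = 17.700 (equivalently, work directly with expenditure since P cancels).
Midpoint %ΔQ = (726.41 − 931.61)/829.01 = -0.24752; midpoint %ΔI = (112570 − 82450)/97510 = 0.30889.
η = -0.24752 / 0.30889 = -0.801.

-0.801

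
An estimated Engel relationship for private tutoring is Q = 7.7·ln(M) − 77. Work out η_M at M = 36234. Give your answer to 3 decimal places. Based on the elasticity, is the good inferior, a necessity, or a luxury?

At M = 36234: Q = 3.833.
dQ/dM = 7.7/M = 0.000212508 at this income.
η = (dQ/dM)·(M/Q) = 0.000212508 × (36234/3.833) = 2.009.
Since η > 1, the good is a luxury.

2.009 (luxury)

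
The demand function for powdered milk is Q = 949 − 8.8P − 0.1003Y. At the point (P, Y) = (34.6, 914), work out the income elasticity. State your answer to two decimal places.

-0.17

At P = 34.6, Y = 914: Q = 552.846.
Holding P constant, ∂Q/∂Y = −0.1003.
η_Y = (∂Q/∂Y)·(Y/Q) = -0.1003 × (914/552.846) = -0.17.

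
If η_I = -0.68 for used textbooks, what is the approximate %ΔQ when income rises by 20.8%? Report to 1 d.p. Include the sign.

%ΔQ ≈ η × %ΔI = -0.68 × 20.8% = -14.1%.

-14.1%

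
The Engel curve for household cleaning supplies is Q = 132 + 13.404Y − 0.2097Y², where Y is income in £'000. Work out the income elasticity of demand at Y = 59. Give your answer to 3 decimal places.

-3.469

At Y = 59: Q = 192.8703.
dQ/dY = 13.404 − 0.4194Y = -11.34060.
η = (dQ/dY)·(Y/Q) = -11.34060 × (59/192.8703) = -3.469.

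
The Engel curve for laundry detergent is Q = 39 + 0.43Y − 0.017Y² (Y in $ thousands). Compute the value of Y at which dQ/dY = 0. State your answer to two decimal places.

dQ/dY = 0.43 − 0.034Y.
The good is inferior where dQ/dY < 0. Setting dQ/dY = 0 gives Y = 0.43 / 0.034 = 12.65.

12.65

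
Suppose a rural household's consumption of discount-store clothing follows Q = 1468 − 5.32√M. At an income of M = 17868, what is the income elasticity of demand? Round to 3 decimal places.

-0.470

At M = 17868: Q = 756.869.
dQ/dM = -5.32/(2√M) = -0.0198996 at this income.
η = (dQ/dM)·(M/Q) = -0.0198996 × (17868/756.869) = -0.470.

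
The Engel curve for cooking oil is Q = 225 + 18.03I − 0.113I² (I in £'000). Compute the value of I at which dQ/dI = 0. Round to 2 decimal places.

79.78

dQ/dI = 18.03 − 0.226I.
The good is inferior where dQ/dI < 0. Setting dQ/dI = 0 gives I = 18.03 / 0.226 = 79.78.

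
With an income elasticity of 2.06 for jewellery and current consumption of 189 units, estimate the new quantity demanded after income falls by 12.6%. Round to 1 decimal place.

139.9

%ΔQ ≈ η × %ΔI = 2.06 × (-12.6%) = -25.956%.
New Q ≈ 189 × (1 − 0.25956) = 139.9.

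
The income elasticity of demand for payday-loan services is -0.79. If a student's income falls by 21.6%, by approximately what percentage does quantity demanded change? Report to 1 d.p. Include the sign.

17.1%

%ΔQ ≈ η × %ΔI = -0.79 × (-21.6%) = 17.1%.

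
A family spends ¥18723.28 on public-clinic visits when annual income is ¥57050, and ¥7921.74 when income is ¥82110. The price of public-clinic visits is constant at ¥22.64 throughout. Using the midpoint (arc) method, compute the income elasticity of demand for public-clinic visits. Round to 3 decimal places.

-2.251

With a constant price, Q₁ = 18723.28/22.64 = 827.000 and Q₂ = 7921.74/22.64 = 349.900 (equivalently, work directly with expenditure since P cancels).
Midpoint %ΔQ = (7921.74 − 18723.28)/13322.51 = -0.81077; midpoint %ΔI = (82110 − 57050)/69580 = 0.36016.
η = -0.81077 / 0.36016 = -2.251.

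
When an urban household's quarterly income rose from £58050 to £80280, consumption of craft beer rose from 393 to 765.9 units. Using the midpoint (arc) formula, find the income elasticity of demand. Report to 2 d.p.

2.00

ΔQ = 765.9 − 393 = 372.9; midpoint Q̄ = (393 + 765.9)/2 = 579.45.
ΔI = 80280 − 58050 = 22230; midpoint Ī = (58050 + 80280)/2 = 69165.
η = (ΔQ/Q̄) ÷ (ΔI/Ī) = (372.9/579.45) ÷ (22230/69165) = 2.00.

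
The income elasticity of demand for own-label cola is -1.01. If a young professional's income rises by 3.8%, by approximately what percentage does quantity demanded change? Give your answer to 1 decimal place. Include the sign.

%ΔQ ≈ η × %ΔI = -1.01 × 3.8% = -3.8%.

-3.8%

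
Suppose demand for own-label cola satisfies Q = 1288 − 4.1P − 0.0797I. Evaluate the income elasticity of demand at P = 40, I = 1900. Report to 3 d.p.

At P = 40, I = 1900: Q = 972.570.
Holding P constant, ∂Q/∂I = −0.0797.
η_I = (∂Q/∂I)·(I/Q) = -0.0797 × (1900/972.570) = -0.156.

-0.156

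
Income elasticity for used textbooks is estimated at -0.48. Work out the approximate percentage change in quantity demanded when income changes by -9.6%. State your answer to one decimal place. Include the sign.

4.6%

%ΔQ ≈ η × %ΔI = -0.48 × (-9.6%) = 4.6%.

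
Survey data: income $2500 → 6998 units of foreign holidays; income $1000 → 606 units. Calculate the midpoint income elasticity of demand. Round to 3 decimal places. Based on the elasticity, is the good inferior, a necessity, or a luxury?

ΔQ = 606 − 6998 = -6392; midpoint Q̄ = (6998 + 606)/2 = 3802.
ΔI = 1000 − 2500 = -1500; midpoint Ī = (2500 + 1000)/2 = 1750.
η = (ΔQ/Q̄) ÷ (ΔI/Ī) = (-6392/3802) ÷ (-1500/1750) = 1.961.
η > 1 ⇒ luxury.

1.961 (luxury)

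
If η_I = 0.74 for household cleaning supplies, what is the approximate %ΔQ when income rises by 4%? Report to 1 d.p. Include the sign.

%ΔQ ≈ η × %ΔI = 0.74 × 4% = 3.0%.

3.0%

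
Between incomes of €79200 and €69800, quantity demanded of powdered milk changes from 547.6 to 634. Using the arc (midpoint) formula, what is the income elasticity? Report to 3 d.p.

-1.159

ΔQ = 634 − 547.6 = 86.4; midpoint Q̄ = (547.6 + 634)/2 = 590.8.
ΔI = 69800 − 79200 = -9400; midpoint Ī = (79200 + 69800)/2 = 74500.
η = (ΔQ/Q̄) ÷ (ΔI/Ī) = (86.4/590.8) ÷ (-9400/74500) = -1.159.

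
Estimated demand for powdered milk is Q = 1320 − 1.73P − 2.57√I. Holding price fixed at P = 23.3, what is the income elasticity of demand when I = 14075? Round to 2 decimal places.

At P = 23.3, I = 14075: Q = 974.791.
Holding P constant, ∂Q/∂I = -2.57/(2√I) = -0.0108313.
η_I = (∂Q/∂I)·(I/Q) = -0.0108313 × (14075/974.791) = -0.16.

-0.16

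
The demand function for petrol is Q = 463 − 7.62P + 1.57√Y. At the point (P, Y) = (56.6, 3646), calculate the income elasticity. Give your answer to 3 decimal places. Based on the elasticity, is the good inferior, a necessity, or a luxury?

At P = 56.6, Y = 3646: Q = 126.508.
Holding P constant, ∂Q/∂Y = 1.57/(2√Y) = 0.0130005.
η_Y = (∂Q/∂Y)·(Y/Q) = 0.0130005 × (3646/126.508) = 0.375.
Since 0 < η < 1, this is a necessity.

0.375 (necessity)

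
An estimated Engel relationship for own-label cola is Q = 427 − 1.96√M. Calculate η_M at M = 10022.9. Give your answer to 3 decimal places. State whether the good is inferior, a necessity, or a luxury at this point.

At M = 10022.9: Q = 230.776.
dQ/dM = -1.96/(2√M) = -0.0097888 at this income.
η = (dQ/dM)·(M/Q) = -0.0097888 × (10022.9/230.776) = -0.425.
Since η < 0, the good is an inferior good.

-0.425 (inferior good)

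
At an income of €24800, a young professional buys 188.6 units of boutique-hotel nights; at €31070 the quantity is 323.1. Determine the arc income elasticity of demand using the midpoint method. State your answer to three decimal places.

ΔQ = 323.1 − 188.6 = 134.5; midpoint Q̄ = (188.6 + 323.1)/2 = 255.85.
ΔI = 31070 − 24800 = 6270; midpoint Ī = (24800 + 31070)/2 = 27935.
η = (ΔQ/Q̄) ÷ (ΔI/Ī) = (134.5/255.85) ÷ (6270/27935) = 2.342.

2.342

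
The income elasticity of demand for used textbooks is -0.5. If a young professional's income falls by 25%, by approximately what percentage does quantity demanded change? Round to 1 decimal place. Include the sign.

%ΔQ ≈ η × %ΔI = -0.5 × (-25%) = 12.5%.

12.5%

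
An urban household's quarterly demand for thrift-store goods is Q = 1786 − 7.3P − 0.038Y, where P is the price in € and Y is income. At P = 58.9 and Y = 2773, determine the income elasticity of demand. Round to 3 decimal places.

-0.084

At P = 58.9, Y = 2773: Q = 1250.656.
Holding P constant, ∂Q/∂Y = −0.038.
η_Y = (∂Q/∂Y)·(Y/Q) = -0.038 × (2773/1250.656) = -0.084.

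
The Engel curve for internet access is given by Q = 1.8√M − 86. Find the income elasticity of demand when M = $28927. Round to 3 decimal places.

At M = 28927: Q = 220.143.
dQ/dM = 1.8/(2√M) = 0.00529165 at this income.
η = (dQ/dM)·(M/Q) = 0.00529165 × (28927/220.143) = 0.695.

0.695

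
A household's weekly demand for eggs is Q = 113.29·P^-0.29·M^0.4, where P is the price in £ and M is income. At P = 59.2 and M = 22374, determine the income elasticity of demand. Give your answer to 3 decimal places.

For a multiplicative demand Q = A·P^α·M^β, the income elasticity is β everywhere.
Here β = 0.4, so η = 0.400.

0.400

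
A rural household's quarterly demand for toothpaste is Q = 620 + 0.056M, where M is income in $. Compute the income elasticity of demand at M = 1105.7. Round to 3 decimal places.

At M = 1105.7: Q = 681.919.
dQ/dM = 0.056.
η = (dQ/dM)·(M/Q) = 0.056 × (1105.7/681.919) = 0.091.

0.091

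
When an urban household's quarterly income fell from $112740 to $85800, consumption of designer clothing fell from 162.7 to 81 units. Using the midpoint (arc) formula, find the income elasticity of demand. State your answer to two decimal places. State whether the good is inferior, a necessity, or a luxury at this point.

ΔQ = 81 − 162.7 = -81.7; midpoint Q̄ = (162.7 + 81)/2 = 121.85.
ΔI = 85800 − 112740 = -26940; midpoint Ī = (112740 + 85800)/2 = 99270.
η = (ΔQ/Q̄) ÷ (ΔI/Ī) = (-81.7/121.85) ÷ (-26940/99270) = 2.47.
η > 1 ⇒ luxury.

2.47 (luxury)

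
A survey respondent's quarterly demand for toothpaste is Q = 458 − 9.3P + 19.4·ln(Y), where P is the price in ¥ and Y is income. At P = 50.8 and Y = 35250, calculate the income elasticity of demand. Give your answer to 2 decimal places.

0.10

At P = 50.8, Y = 35250: Q = 188.682.
Holding P constant, ∂Q/∂Y = 19.4/Y = 0.000550355.
η_Y = (∂Q/∂Y)·(Y/Q) = 0.000550355 × (35250/188.682) = 0.10.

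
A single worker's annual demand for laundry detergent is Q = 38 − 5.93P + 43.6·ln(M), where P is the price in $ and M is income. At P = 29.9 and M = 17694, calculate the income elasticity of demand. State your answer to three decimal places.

0.152

At P = 29.9, M = 17694: Q = 287.144.
Holding P constant, ∂Q/∂M = 43.6/M = 0.00246411.
η_M = (∂Q/∂M)·(M/Q) = 0.00246411 × (17694/287.144) = 0.152.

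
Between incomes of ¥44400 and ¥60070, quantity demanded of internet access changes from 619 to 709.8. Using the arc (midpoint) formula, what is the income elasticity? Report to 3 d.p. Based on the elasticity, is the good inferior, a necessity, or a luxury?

0.456 (necessity)

ΔQ = 709.8 − 619 = 90.8; midpoint Q̄ = (619 + 709.8)/2 = 664.4.
ΔI = 60070 − 44400 = 15670; midpoint Ī = (44400 + 60070)/2 = 52235.
η = (ΔQ/Q̄) ÷ (ΔI/Ī) = (90.8/664.4) ÷ (15670/52235) = 0.456.
0 < η < 1 ⇒ necessity.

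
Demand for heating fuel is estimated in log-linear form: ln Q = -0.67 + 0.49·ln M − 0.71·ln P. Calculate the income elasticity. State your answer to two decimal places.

In a log-linear demand, the coefficient on ln M is the income elasticity.
So η = 0.49.

0.49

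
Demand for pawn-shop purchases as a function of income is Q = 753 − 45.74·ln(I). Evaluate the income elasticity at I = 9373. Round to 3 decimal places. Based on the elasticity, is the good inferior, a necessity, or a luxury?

At I = 9373: Q = 334.681.
dQ/dI = -45.74/I = -0.00487997 at this income.
η = (dQ/dI)·(I/Q) = -0.00487997 × (9373/334.681) = -0.137.
Since η < 0, the good is an inferior good.

-0.137 (inferior good)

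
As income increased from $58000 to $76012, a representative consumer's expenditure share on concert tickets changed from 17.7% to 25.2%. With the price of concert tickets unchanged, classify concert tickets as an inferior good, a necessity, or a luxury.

The budget share rises as income rises, so η > 1.

luxury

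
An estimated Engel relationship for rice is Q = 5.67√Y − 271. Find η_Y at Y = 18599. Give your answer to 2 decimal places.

At Y = 18599: Q = 502.264.
dQ/dY = 5.67/(2√Y) = 0.0207878 at this income.
η = (dQ/dY)·(Y/Q) = 0.0207878 × (18599/502.264) = 0.77.

0.77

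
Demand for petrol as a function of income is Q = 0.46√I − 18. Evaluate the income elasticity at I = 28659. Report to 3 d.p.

At I = 28659: Q = 59.873.
dQ/dI = 0.46/(2√I) = 0.00135862 at this income.
η = (dQ/dI)·(I/Q) = 0.00135862 × (28659/59.873) = 0.650.

0.650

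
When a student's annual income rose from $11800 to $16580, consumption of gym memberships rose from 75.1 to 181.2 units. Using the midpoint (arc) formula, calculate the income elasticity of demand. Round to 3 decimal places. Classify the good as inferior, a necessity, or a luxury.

ΔQ = 181.2 − 75.1 = 106.1; midpoint Q̄ = (75.1 + 181.2)/2 = 128.15.
ΔI = 16580 − 11800 = 4780; midpoint Ī = (11800 + 16580)/2 = 14190.
η = (ΔQ/Q̄) ÷ (ΔI/Ī) = (106.1/128.15) ÷ (4780/14190) = 2.458.
η > 1 ⇒ luxury.

2.458 (luxury)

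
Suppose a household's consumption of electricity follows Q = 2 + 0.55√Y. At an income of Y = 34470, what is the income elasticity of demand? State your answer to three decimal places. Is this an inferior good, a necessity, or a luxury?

0.490 (necessity)

At Y = 34470: Q = 104.114.
dQ/dY = 0.55/(2√Y) = 0.00148119 at this income.
η = (dQ/dY)·(Y/Q) = 0.00148119 × (34470/104.114) = 0.490.
Since 0 < η < 1, the good is a necessity.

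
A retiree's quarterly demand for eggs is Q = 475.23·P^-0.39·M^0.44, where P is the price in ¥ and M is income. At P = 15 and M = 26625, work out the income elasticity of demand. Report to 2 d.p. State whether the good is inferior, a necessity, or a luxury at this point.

0.44 (necessity)

For a multiplicative demand Q = A·P^α·M^β, the income elasticity is β everywhere.
Here β = 0.44, so η = 0.44.
Since 0 < η < 1, this is a necessity.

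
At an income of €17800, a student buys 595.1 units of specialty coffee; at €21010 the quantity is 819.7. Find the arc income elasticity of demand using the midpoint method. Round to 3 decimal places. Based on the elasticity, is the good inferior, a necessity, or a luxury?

1.919 (luxury)

ΔQ = 819.7 − 595.1 = 224.6; midpoint Q̄ = (595.1 + 819.7)/2 = 707.4.
ΔI = 21010 − 17800 = 3210; midpoint Ī = (17800 + 21010)/2 = 19405.
η = (ΔQ/Q̄) ÷ (ΔI/Ī) = (224.6/707.4) ÷ (3210/19405) = 1.919.
η > 1 ⇒ luxury.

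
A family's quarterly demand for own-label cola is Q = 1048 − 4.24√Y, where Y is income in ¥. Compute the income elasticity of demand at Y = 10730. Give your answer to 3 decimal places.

At Y = 10730: Q = 608.797.
dQ/dY = -4.24/(2√Y) = -0.0204661 at this income.
η = (dQ/dY)·(Y/Q) = -0.0204661 × (10730/608.797) = -0.361.

-0.361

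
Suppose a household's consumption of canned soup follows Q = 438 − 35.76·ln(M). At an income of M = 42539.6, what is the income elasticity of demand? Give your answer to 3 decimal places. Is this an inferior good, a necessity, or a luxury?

At M = 42539.6: Q = 56.863.
dQ/dM = -35.76/M = -0.000840628 at this income.
η = (dQ/dM)·(M/Q) = -0.000840628 × (42539.6/56.863) = -0.629.
Since η < 0, the good is an inferior good.

-0.629 (inferior good)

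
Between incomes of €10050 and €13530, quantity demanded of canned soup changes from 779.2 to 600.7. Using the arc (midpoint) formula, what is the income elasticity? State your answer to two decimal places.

ΔQ = 600.7 − 779.2 = -178.5; midpoint Q̄ = (779.2 + 600.7)/2 = 689.95.
ΔI = 13530 − 10050 = 3480; midpoint Ī = (10050 + 13530)/2 = 11790.
η = (ΔQ/Q̄) ÷ (ΔI/Ī) = (-178.5/689.95) ÷ (3480/11790) = -0.88.

-0.88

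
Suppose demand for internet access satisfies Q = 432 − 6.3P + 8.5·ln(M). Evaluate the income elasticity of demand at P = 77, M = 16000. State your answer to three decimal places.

At P = 77, M = 16000: Q = 29.183.
Holding P constant, ∂Q/∂M = 8.5/M = 0.00053125.
η_M = (∂Q/∂M)·(M/Q) = 0.00053125 × (16000/29.183) = 0.291.

0.291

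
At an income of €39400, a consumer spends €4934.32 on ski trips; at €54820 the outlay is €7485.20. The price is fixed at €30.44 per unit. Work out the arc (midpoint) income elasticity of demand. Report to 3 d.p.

1.255

With a constant price, Q₁ = 4934.32/30.44 = 162.100 and Q₂ = 7485.20/30.44 = 245.900 (equivalently, work directly with expenditure since P cancels).
Midpoint %ΔQ = (7485.20 − 4934.32)/6209.76 = 0.41079; midpoint %ΔI = (54820 − 39400)/47110 = 0.32732.
η = 0.41079 / 0.32732 = 1.255.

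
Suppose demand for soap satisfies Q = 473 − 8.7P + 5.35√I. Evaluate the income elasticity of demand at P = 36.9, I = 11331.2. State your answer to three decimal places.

0.395

At P = 36.9, I = 11331.2: Q = 721.467.
Holding P constant, ∂Q/∂I = 5.35/(2√I) = 0.0251296.
η_I = (∂Q/∂I)·(I/Q) = 0.0251296 × (11331.2/721.467) = 0.395.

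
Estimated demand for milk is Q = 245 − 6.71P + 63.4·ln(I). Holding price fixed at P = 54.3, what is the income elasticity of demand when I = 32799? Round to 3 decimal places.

0.117

At P = 54.3, I = 32799: Q = 539.890.
Holding P constant, ∂Q/∂I = 63.4/I = 0.00193299.
η_I = (∂Q/∂I)·(I/Q) = 0.00193299 × (32799/539.890) = 0.117.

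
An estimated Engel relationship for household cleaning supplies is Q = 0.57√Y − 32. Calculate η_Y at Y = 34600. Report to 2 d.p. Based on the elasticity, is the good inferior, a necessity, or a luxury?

At Y = 34600: Q = 74.026.
dQ/dY = 0.57/(2√Y) = 0.00153217 at this income.
η = (dQ/dY)·(Y/Q) = 0.00153217 × (34600/74.026) = 0.72.
Since 0 < η < 1, the good is a necessity.

0.72 (necessity)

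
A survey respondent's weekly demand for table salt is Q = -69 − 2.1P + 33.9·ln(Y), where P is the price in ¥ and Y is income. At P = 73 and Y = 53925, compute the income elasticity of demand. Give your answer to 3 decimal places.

0.231

At P = 73, Y = 53925: Q = 147.052.
Holding P constant, ∂Q/∂Y = 33.9/Y = 0.000628651.
η_Y = (∂Q/∂Y)·(Y/Q) = 0.000628651 × (53925/147.052) = 0.231.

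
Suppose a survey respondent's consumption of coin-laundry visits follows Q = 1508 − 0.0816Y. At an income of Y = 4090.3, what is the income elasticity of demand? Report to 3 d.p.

At Y = 4090.3: Q = 1174.232.
dQ/dY = −0.0816.
η = (dQ/dY)·(Y/Q) = -0.0816 × (4090.3/1174.232) = -0.284.

-0.284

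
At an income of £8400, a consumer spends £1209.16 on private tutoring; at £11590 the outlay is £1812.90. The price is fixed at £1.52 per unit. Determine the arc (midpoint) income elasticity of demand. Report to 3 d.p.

1.252

With a constant price, Q₁ = 1209.16/1.52 = 795.500 and Q₂ = 1812.90/1.52 = 1192.697 (equivalently, work directly with expenditure since P cancels).
Midpoint %ΔQ = (1812.90 − 1209.16)/1511.03 = 0.39956; midpoint %ΔI = (11590 − 8400)/9995 = 0.31916.
η = 0.39956 / 0.31916 = 1.252.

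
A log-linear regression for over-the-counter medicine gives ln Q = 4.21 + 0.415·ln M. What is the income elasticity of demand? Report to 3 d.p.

In a log-linear demand, the coefficient on ln M is the income elasticity.
So η = 0.415.

0.415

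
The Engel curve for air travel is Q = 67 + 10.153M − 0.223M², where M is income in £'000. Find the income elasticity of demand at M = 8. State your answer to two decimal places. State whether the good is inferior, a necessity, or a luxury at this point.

0.39 (necessity)

At M = 8: Q = 133.9520.
dQ/dM = 10.153 − 0.446M = 6.58500.
η = (dQ/dM)·(M/Q) = 6.58500 × (8/133.9520) = 0.39.
0 < η < 1 ⇒ necessity.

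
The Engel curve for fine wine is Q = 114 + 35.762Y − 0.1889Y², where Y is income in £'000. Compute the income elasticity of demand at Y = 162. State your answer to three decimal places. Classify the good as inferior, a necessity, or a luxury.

At Y = 162: Q = 949.9524.
dQ/dY = 35.762 − 0.3778Y = -25.44160.
η = (dQ/dY)·(Y/Q) = -25.44160 × (162/949.9524) = -4.339.
η < 0 ⇒ inferior good.

-4.339 (inferior good)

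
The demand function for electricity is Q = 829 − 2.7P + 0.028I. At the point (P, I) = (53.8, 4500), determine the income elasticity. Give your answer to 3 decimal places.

At P = 53.8, I = 4500: Q = 809.740.
Holding P constant, ∂Q/∂I = 0.028.
η_I = (∂Q/∂I)·(I/Q) = 0.028 × (4500/809.740) = 0.156.

0.156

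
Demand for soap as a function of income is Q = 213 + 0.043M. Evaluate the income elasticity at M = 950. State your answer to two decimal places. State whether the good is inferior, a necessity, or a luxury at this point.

0.16 (necessity)

At M = 950: Q = 253.850.
dQ/dM = 0.043.
η = (dQ/dM)·(M/Q) = 0.043 × (950/253.850) = 0.16.
Since 0 < η < 1, the good is a necessity.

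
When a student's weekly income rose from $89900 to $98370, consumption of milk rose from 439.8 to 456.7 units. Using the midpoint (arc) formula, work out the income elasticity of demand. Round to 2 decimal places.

ΔQ = 456.7 − 439.8 = 16.9; midpoint Q̄ = (439.8 + 456.7)/2 = 448.25.
ΔI = 98370 − 89900 = 8470; midpoint Ī = (89900 + 98370)/2 = 94135.
η = (ΔQ/Q̄) ÷ (ΔI/Ī) = (16.9/448.25) ÷ (8470/94135) = 0.42.

0.42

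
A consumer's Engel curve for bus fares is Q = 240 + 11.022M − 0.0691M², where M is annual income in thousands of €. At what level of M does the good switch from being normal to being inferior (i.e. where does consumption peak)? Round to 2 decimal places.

79.75

dQ/dM = 11.022 − 0.1382M.
The good is inferior where dQ/dM < 0. Setting dQ/dM = 0 gives M = 11.022 / 0.1382 = 79.75.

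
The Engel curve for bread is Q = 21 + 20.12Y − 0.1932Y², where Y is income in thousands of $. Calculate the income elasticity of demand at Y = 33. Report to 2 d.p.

At Y = 33: Q = 474.5652.
dQ/dY = 20.12 − 0.3864Y = 7.36880.
η = (dQ/dY)·(Y/Q) = 7.36880 × (33/474.5652) = 0.51.

0.51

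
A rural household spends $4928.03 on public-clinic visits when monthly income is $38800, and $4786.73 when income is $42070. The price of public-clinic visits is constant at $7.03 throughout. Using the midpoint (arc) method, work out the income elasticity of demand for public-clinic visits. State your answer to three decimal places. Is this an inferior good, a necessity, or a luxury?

With a constant price, Q₁ = 4928.03/7.03 = 701.000 and Q₂ = 4786.73/7.03 = 680.900 (equivalently, work directly with expenditure since P cancels).
Midpoint %ΔQ = (4786.73 − 4928.03)/4857.38 = -0.02909; midpoint %ΔI = (42070 − 38800)/40435 = 0.08087.
η = -0.02909 / 0.08087 = -0.360.
η < 0 ⇒ inferior good.

-0.360 (inferior good)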